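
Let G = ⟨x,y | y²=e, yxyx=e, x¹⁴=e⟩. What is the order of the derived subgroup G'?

G' = [G, G] is generated by all commutators. The generator-pair commutators are: [x, y] = x².
The subgroup they normally generate is {e, x², x⁴, x⁶, x⁸, x¹⁰, x¹²}, of order 7.
Check: |G/G'| = 28/7 = 4 is the order of the abelianisation.

Answer: 7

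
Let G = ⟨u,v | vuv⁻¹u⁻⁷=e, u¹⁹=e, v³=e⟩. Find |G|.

Enumerate words in the generators, reducing via the relations: the distinct elements are
  {e, u, v, uv, u², u³, u⁴, u⁵, u⁶, u⁷, u⁸, u⁹, v², uv², u²v, u³v, u¹², u¹³, u¹¹, u¹⁰, u¹⁴, u¹⁵, u¹⁶, u¹⁷, u¹⁸, u⁴v, u⁵v, u⁶v, u⁷v, u⁸v, u⁹v, u²v², u³v², u¹²v, u¹³v, u¹¹v, u¹⁰v, u¹⁴v, u¹⁵v, u¹⁶v, u¹⁷v, u¹⁸v, u⁴v², u⁵v², u⁶v², u⁷v², u⁸v², u⁹v², u¹²v², u¹³v², u¹¹v², u¹⁰v², u¹⁴v², u¹⁵v², u¹⁶v², u¹⁷v², u¹⁸v²}.
No further products give new elements, so |G| = 57.

Answer: 57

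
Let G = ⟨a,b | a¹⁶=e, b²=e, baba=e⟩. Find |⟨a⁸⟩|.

|⟨a⁸⟩| equals the order of a⁸. Compute successive powers until reaching e:
  (a⁸)¹ = a⁸, (a⁸)² = e.
The smallest positive k with (a⁸)ᵏ = e is 2, so |⟨a⁸⟩| = 2.

Answer: 2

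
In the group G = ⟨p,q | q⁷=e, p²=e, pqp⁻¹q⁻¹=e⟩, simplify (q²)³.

Compute successive powers of (q²), reducing at each step:
  (q²)²: (q²) · q² = q⁴
  (q²)³: (q⁴) · q² = q⁶

Answer: q⁶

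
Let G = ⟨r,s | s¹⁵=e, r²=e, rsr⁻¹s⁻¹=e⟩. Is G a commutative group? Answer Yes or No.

Each pair of generators commutes: r·s = rs = s·r. Since the generators pairwise commute, every element of G commutes with every other, so G is abelian.

Answer: Yes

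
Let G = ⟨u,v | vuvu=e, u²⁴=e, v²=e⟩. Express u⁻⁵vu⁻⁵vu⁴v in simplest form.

Multiply left to right, reducing at each step:
  (u¹⁹) · v = u¹⁹v
  (u¹⁹v) · u⁻⁵ = v
  v · v = e
  e · u⁴ = u⁴
  (u⁴) · v = u⁴v

Answer: u⁴v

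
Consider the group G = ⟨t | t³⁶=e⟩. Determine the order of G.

G is generated by a single element, so G is cyclic. The relator gives t³⁶ = e and no smaller power is forced to be e, so the 36 powers {e, t, t², t³, t⁴, t⁵, t⁶, t⁷, t⁸, t⁹, t²², t²³, t²¹, t²⁰, t²⁴, t²⁵, t²⁶, t²⁷, t²⁸, t²⁹, t³², t³³, t³¹, t³⁰, t³⁴, t³⁵, t¹², t¹³, t¹¹, t¹⁰, t¹⁴, t¹⁵, t¹⁶, t¹⁷, t¹⁸, t¹⁹} are distinct. Hence |G| = 36.

Answer: 36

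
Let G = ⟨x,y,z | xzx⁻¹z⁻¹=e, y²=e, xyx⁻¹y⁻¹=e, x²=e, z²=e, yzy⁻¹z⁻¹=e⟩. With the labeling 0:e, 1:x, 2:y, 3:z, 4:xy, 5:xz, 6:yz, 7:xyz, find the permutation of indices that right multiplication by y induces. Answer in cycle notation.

(0 2)(1 4)(3 6)(5 7)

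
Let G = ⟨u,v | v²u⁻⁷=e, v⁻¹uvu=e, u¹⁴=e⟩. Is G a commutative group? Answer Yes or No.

u·v = uv but v·u = u⁶v⁻¹, so u·v ≠ v·u and G is not abelian.

Answer: No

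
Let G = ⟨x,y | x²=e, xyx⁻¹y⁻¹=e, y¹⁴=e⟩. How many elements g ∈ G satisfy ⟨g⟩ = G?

⟨g⟩ = G would require ord(g) = |G| = 28, but the maximum element order in G is 14 < 28. So G is not cyclic and no single element generates it: the count is 0.

Answer: 0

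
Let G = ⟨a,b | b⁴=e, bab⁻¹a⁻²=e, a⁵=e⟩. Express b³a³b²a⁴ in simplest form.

Multiply left to right, reducing at each step:
  (b³) · a³ = a⁴b³
  (a⁴b³) · b² = a⁴b
  (a⁴b) · a⁴ = a²b

Answer: a²b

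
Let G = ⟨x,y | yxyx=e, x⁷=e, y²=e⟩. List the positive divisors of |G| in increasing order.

|G| = 14 = 2 · 7. By Lagrange's theorem the order of any subgroup divides 14; the divisors of 14 are 1, 2, 7, 14.

Answer: 1, 2, 7, 14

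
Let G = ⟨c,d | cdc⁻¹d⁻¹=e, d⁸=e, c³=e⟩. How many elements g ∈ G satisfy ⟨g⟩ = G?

G is cyclic of order 24. An element generates G iff its order is 24, and a cyclic group of order 24 has exactly φ(24) = 8 such elements.

Answer: 8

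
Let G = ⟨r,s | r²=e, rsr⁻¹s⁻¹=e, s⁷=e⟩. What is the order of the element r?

Compute successive powers until reaching e:
  r¹ = r, r² = e.
The smallest positive k with rᵏ = e is 2.

Answer: 2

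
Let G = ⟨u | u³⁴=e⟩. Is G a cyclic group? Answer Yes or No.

|G| = 34. The element u has order 34 (its powers give 34 distinct elements), so ⟨u⟩ = G and G is cyclic.

Answer: Yes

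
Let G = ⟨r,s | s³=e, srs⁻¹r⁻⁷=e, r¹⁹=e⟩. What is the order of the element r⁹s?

Compute successive powers until reaching e:
  (r⁹s)¹ = r⁹s, (r⁹s)² = r¹⁵s², (r⁹s)³ = e.
The smallest positive k with (r⁹s)ᵏ = e is 3.

Answer: 3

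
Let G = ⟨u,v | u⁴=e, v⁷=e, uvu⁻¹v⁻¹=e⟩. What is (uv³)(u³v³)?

Compute (uv³) · (u³v³) by multiplying left to right and reducing via the relations at each step:
  (uv³) · u³ = v³
  (v³) · v³ = v⁶

Answer: v⁶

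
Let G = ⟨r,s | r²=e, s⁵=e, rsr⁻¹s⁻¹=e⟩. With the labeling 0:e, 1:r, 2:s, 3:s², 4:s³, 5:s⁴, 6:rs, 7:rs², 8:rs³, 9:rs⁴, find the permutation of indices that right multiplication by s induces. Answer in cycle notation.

(0 2 3 4 5)(1 6 7 8 9)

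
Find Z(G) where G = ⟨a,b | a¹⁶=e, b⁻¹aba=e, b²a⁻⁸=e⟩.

An element z ∈ Z(G) iff z commutes with every generator.
For example a⁸ is central: (a⁸)·a = a⁹ = a·(a⁸); (a⁸)·b = b⁻¹ = b·(a⁸).
Whereas a ∉ Z(G) since a·b = ab ≠ a⁷b⁻¹ = b·a.
Checking each of the 32 elements this way gives Z(G) = {e, a⁸}, of order 2.

Answer: {e, a⁸}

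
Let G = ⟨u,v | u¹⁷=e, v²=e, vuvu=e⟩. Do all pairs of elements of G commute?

u·v = uv but v·u = u¹⁶v, so u·v ≠ v·u and G is not abelian.

Answer: No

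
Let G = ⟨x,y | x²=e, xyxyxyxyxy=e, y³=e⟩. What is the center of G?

An element z ∈ Z(G) iff z commutes with every generator.
For example e is central: e·x = x = x·e; e·y = y = y·e.
Whereas x ∉ Z(G) since x·y = xy ≠ yx = y·x.
Checking each of the 60 elements this way gives Z(G) = {e}, of order 1.

Answer: {e}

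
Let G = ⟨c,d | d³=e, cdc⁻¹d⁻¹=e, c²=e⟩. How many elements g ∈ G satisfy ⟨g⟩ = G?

G is cyclic of order 6. An element generates G iff its order is 6, and a cyclic group of order 6 has exactly φ(6) = 2 such elements.

Answer: 2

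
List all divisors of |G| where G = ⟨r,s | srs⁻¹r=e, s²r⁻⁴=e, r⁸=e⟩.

|G| = 16 = 2⁴. By Lagrange's theorem the order of any subgroup divides 16; the divisors of 16 are 1, 2, 4, 8, 16.

Answer: 1, 2, 4, 8, 16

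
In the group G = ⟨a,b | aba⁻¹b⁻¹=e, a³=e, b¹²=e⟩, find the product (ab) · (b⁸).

Compute (ab) · (b⁸) by multiplying left to right and reducing via the relations at each step:
  (ab) · b⁸ = ab⁹

Answer: ab⁹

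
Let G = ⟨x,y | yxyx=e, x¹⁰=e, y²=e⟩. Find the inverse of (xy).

The order of (xy) is 2 (smallest k with (xy)ᵏ = e), so (xy)⁻¹ = (xy)¹ = xy.
Check: (xy) · (xy) → (xy) · x = y;   y · y = e, giving e as required.

Answer: xy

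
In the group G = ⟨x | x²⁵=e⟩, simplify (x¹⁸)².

Compute successive powers of (x¹⁸), reducing at each step:
  (x¹⁸)²: (x¹⁸) · x¹⁸ = x¹¹

Answer: x¹¹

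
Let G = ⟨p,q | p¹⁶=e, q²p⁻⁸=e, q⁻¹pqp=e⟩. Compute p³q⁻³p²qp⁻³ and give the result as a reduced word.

Multiply left to right, reducing at each step:
  (p³) · q⁻³ = p³q
  (p³q) · p² = pq
  (pq) · q = p⁹
  (p⁹) · p⁻³ = p⁶

Answer: p⁶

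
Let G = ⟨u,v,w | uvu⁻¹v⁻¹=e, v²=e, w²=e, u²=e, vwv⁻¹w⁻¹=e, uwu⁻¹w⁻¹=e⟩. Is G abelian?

Each pair of generators commutes: u·v = uv = v·u; u·w = uw = w·u; v·w = vw = w·v. Since the generators pairwise commute, every element of G commutes with every other, so G is abelian.

Answer: Yes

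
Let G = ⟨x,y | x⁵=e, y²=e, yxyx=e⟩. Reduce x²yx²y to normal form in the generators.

Multiply left to right, reducing at each step:
  (x²) · y = x²y
  (x²y) · x² = y
  y · y = e

Answer: e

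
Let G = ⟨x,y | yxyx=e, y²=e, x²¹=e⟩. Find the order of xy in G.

Compute successive powers until reaching e:
  (xy)¹ = xy, (xy)² = e.
The smallest positive k with (xy)ᵏ = e is 2.

Answer: 2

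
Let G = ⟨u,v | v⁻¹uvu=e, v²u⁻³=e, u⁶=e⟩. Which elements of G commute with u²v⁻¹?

⟨u²v⁻¹⟩ ⊆ C_G(u²v⁻¹) since powers of u²v⁻¹ commute with u²v⁻¹; so |C_G(u²v⁻¹)| ≥ |⟨u²v⁻¹⟩| = 4.
By orbit–stabilizer, |C_G(u²v⁻¹)| = |G| / |conj. class of u²v⁻¹| = 12 / 3 = 4.
The 4 elements commuting with u²v⁻¹ are {e, u³, u²v, u²v⁻¹}.

Answer: {e, u³, u²v, u²v⁻¹}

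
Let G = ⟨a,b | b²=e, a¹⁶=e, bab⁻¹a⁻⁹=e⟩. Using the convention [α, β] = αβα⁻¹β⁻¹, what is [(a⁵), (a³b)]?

[(a⁵), (a³b)] = (a⁵)·(a³b)·(a⁵)⁻¹·(a³b)⁻¹.
  (a⁵) · (a³b) = a⁸b
  (a⁸b) · (a¹¹) = a¹¹b
  (a¹¹b) · (a⁵b) = a⁸

Answer: a⁸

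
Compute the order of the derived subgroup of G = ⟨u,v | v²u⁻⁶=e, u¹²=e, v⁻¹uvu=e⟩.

G' = [G, G] is generated by all commutators. The generator-pair commutators are: [u, v] = u².
The subgroup they normally generate is {e, u², u⁴, u⁶, u⁸, u¹⁰}, of order 6.
Check: |G/G'| = 24/6 = 4 is the order of the abelianisation.

Answer: 6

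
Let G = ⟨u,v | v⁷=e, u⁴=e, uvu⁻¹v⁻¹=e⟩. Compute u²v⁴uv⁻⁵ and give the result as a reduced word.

Multiply left to right, reducing at each step:
  (u²) · v⁴ = u²v⁴
  (u²v⁴) · u = u³v⁴
  (u³v⁴) · v⁻⁵ = u³v⁶

Answer: u³v⁶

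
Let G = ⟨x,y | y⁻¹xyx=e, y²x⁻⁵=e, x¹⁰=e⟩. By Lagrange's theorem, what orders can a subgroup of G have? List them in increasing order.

|G| = 20 = 2² · 5. By Lagrange's theorem the order of any subgroup divides 20; the divisors of 20 are 1, 2, 4, 5, 10, 20.

Answer: 1, 2, 4, 5, 10, 20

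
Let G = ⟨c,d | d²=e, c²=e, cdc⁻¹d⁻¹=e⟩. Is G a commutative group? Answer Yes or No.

Each pair of generators commutes: c·d = cd = d·c. Since the generators pairwise commute, every element of G commutes with every other, so G is abelian.

Answer: Yes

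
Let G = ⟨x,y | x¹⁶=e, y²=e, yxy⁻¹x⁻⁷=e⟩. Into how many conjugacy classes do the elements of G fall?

The conjugacy classes (representative and size) are:
  [e] (size 1), [x] (size 2), [x¹⁴] (size 2), [x³] (size 2), [x⁴] (size 2), [x¹⁰] (size 2), [x⁸] (size 1), [x⁹] (size 2), [x¹¹] (size 2), [x¹⁰y] (size 8), [xy] (size 8).
Class equation: 1 + 2 + 2 + 2 + 2 + 2 + 1 + 2 + 2 + 8 + 8 = 32 = |G|. So G has 11 conjugacy classes.

Answer: 11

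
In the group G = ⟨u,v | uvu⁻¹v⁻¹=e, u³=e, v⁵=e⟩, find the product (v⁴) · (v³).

Compute (v⁴) · (v³) by multiplying left to right and reducing via the relations at each step:
  (v⁴) · v³ = v²

Answer: v²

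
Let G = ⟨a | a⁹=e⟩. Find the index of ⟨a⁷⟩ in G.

First find ord(a⁷) by computing successive powers:
  (a⁷)¹ = a⁷, (a⁷)² = a⁵, (a⁷)³ = a³, (a⁷)⁴ = a, (a⁷)⁵ = a⁸, (a⁷)⁶ = a⁶, (a⁷)⁷ = a⁴, (a⁷)⁸ = a², (a⁷)⁹ = e.
So |⟨a⁷⟩| = ord(a⁷) = 9. With |G| = 9, by Lagrange [G : ⟨a⁷⟩] = 9/9 = 1.

Answer: 1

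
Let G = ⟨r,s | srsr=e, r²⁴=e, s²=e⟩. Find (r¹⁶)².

Compute successive powers of (r¹⁶), reducing at each step:
  (r¹⁶)²: (r¹⁶) · r¹⁶ = r⁸

Answer: r⁸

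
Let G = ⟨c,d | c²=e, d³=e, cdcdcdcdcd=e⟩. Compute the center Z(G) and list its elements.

An element z ∈ Z(G) iff z commutes with every generator.
For example e is central: e·c = c = c·e; e·d = d = d·e.
Whereas c ∉ Z(G) since c·d = cd ≠ dc = d·c.
Checking each of the 60 elements this way gives Z(G) = {e}, of order 1.

Answer: {e}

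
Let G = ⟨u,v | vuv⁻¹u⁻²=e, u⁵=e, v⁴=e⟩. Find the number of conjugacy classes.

The conjugacy classes (representative and size) are:
  [e] (size 1), [u⁴] (size 4), [u²v] (size 5), [v²] (size 5), [u³v³] (size 5).
Class equation: 1 + 4 + 5 + 5 + 5 = 20 = |G|. So G has 5 conjugacy classes.

Answer: 5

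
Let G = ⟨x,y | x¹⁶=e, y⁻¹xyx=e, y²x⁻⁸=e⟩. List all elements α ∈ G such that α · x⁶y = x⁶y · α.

⟨x⁶y⟩ ⊆ C_G(x⁶y) since powers of x⁶y commute with x⁶y; so |C_G(x⁶y)| ≥ |⟨x⁶y⟩| = 4.
By orbit–stabilizer, |C_G(x⁶y)| = |G| / |conj. class of x⁶y| = 32 / 8 = 4.
The 4 elements commuting with x⁶y are {e, x⁸, x⁶y, x⁶y⁻¹}.

Answer: {e, x⁸, x⁶y, x⁶y⁻¹}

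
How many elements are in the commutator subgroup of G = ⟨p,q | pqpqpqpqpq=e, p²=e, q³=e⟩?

G' = [G, G] is generated by all commutators. The generator-pair commutators are: [p, q] = pqpq².
The subgroup they normally generate is {e, p, q, q², pq, pqp, pqpq, pqpqp, q²pq²p, q²pq², q²p, pq², qp, qpq, qpqp, pq²pq²p, pq²pq², pq²p, q²pq, q²pqp, q²pqpq, qpq²pq², qpq²p, qpq², pqpq², pq²pq, pq²pqp, pq²pqpq, pqpq²pq², pqpq²p, q²pq²pq, pqpq²pq, pqpq²pqp, pqpq²pqpq, q²pq²pqpq², q²pq²pqp, q²pq²pqpq, q²pqpq²pq², q²pqpq²p, q²pqpq², qpqpq², qpq²pq, qpq²pqp, qpq²pqpq, qpqpq²pq², qpqpq²p, qpqpq²pq, pq²pqpq²pq², pq²pqpq²p, pq²pqpq², q²pqpq²pq, q²pqpq²pqp, qpq²pqpq²p, qpq²pqpq², pq²pqpq²pq, pq²pqpq²pqp, pqpq²pqpq²p, pqpq²pqpq², pqpq²pqpq²pq, qpq²pqpq²pq}, of order 60.
Check: |G/G'| = 60/60 = 1 is the order of the abelianisation.

Answer: 60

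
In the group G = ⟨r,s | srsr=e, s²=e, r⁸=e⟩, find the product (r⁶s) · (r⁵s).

Compute (r⁶s) · (r⁵s) by multiplying left to right and reducing via the relations at each step:
  (r⁶s) · r⁵ = rs
  (rs) · s = r

Answer: r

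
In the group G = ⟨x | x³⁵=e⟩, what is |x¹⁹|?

Compute successive powers until reaching e:
  (x¹⁹)¹ = x¹⁹, (x¹⁹)² = x³, (x¹⁹)³ = x²², (x¹⁹)⁴ = x⁶, (x¹⁹)⁵ = x²⁵, (x¹⁹)⁶ = x⁹, (x¹⁹)⁷ = x²⁸, (x¹⁹)⁸ = x¹², (x¹⁹)⁹ = x³¹, (x¹⁹)¹⁰ = x¹⁵, (x¹⁹)¹¹ = x³⁴, (x¹⁹)¹² = x¹⁸, (x¹⁹)¹³ = x², (x¹⁹)¹⁴ = x²¹, (x¹⁹)¹⁵ = x⁵, (x¹⁹)¹⁶ = x²⁴, (x¹⁹)¹⁷ = x⁸, (x¹⁹)¹⁸ = x²⁷, (x¹⁹)¹⁹ = x¹¹, (x¹⁹)²⁰ = x³⁰, (x¹⁹)²¹ = x¹⁴, (x¹⁹)²² = x³³, (x¹⁹)²³ = x¹⁷, (x¹⁹)²⁴ = x, (x¹⁹)²⁵ = x²⁰, (x¹⁹)²⁶ = x⁴, (x¹⁹)²⁷ = x²³, (x¹⁹)²⁸ = x⁷, (x¹⁹)²⁹ = x²⁶, (x¹⁹)³⁰ = x¹⁰, (x¹⁹)³¹ = x²⁹, (x¹⁹)³² = x¹³, (x¹⁹)³³ = x³², (x¹⁹)³⁴ = x¹⁶, (x¹⁹)³⁵ = e.
The smallest positive k with (x¹⁹)ᵏ = e is 35.

Answer: 35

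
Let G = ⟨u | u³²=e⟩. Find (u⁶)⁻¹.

The order of (u⁶) is 16 (smallest k with (u⁶)ᵏ = e), so (u⁶)⁻¹ = (u⁶)¹⁵ = u²⁶.
Check: (u⁶) · (u²⁶) → (u⁶) · u²⁶ = e, giving e as required.

Answer: u²⁶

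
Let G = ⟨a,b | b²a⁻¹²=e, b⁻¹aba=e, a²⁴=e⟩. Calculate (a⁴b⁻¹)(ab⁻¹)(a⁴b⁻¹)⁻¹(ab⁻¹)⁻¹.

[(a⁴b⁻¹), (ab⁻¹)] = (a⁴b⁻¹)·(ab⁻¹)·(a⁴b⁻¹)⁻¹·(ab⁻¹)⁻¹.
  (a⁴b⁻¹) · (ab⁻¹) = a¹⁵
  (a¹⁵) · (a⁴b) = a⁷b⁻¹
  (a⁷b⁻¹) · (ab) = a⁶

Answer: a⁶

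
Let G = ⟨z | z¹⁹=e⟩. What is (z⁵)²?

Compute successive powers of (z⁵), reducing at each step:
  (z⁵)²: (z⁵) · z⁵ = z¹⁰

Answer: z¹⁰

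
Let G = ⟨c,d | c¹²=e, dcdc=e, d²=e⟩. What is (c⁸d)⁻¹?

The order of (c⁸d) is 2 (smallest k with (c⁸d)ᵏ = e), so (c⁸d)⁻¹ = (c⁸d)¹ = c⁸d.
Check: (c⁸d) · (c⁸d) → (c⁸d) · c⁸ = d;   d · d = e, giving e as required.

Answer: c⁸d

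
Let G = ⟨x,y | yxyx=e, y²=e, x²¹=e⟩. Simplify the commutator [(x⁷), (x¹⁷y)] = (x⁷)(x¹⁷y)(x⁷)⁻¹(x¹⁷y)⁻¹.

[(x⁷), (x¹⁷y)] = (x⁷)·(x¹⁷y)·(x⁷)⁻¹·(x¹⁷y)⁻¹.
  (x⁷) · (x¹⁷y) = x³y
  (x³y) · (x¹⁴) = x¹⁰y
  (x¹⁰y) · (x¹⁷y) = x¹⁴

Answer: x¹⁴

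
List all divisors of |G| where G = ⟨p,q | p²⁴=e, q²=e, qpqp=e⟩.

|G| = 48 = 2⁴ · 3. By Lagrange's theorem the order of any subgroup divides 48; the divisors of 48 are 1, 2, 3, 4, 6, 8, 12, 16, 24, 48.

Answer: 1, 2, 3, 4, 6, 8, 12, 16, 24, 48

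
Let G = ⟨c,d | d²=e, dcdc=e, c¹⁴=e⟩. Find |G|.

Enumerate words in the generators, reducing via the relations: the distinct elements are
  {c, d, e, cd, c², c³, c⁴, c⁵, c⁶, c⁷, c⁸, c⁹, c²d, c³d, c¹², c¹³, c¹¹, c¹⁰, c⁴d, c⁵d, c⁶d, c⁷d, c⁸d, c⁹d, c¹²d, c¹³d, c¹¹d, c¹⁰d}.
No further products give new elements, so |G| = 28.

Answer: 28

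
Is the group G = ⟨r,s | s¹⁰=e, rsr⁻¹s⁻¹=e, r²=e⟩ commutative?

Each pair of generators commutes: r·s = rs = s·r. Since the generators pairwise commute, every element of G commutes with every other, so G is abelian.

Answer: Yes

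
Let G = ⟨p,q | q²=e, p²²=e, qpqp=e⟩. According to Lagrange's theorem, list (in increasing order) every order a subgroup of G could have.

|G| = 44 = 2² · 11. By Lagrange's theorem the order of any subgroup divides 44; the divisors of 44 are 1, 2, 4, 11, 22, 44.

Answer: 1, 2, 4, 11, 22, 44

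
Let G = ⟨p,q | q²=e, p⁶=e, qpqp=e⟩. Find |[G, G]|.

G' = [G, G] is generated by all commutators. The generator-pair commutators are: [p, q] = p².
The subgroup they normally generate is {e, p², p⁴}, of order 3.
Check: |G/G'| = 12/3 = 4 is the order of the abelianisation.

Answer: 3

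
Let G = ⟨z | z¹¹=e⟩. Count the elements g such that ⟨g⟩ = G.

G is cyclic of order 11. An element generates G iff its order is 11, and a cyclic group of order 11 has exactly φ(11) = 10 such elements.

Answer: 10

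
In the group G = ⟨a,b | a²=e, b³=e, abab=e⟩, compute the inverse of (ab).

The order of (ab) is 2 (smallest k with (ab)ᵏ = e), so (ab)⁻¹ = (ab)¹ = ab.
Check: (ab) · (ab) → (ab) · a = b²;   (b²) · b = e, giving e as required.

Answer: ab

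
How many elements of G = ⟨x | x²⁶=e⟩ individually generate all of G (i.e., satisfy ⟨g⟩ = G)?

G is cyclic of order 26. An element generates G iff its order is 26, and a cyclic group of order 26 has exactly φ(26) = 12 such elements.

Answer: 12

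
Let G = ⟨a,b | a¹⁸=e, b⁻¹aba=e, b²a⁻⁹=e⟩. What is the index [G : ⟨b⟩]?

First find ord(b) by computing successive powers:
  b¹ = b, b² = a⁹, b³ = b⁻¹, b⁴ = e.
So |⟨b⟩| = ord(b) = 4. With |G| = 36, by Lagrange [G : ⟨b⟩] = 36/4 = 9.

Answer: 9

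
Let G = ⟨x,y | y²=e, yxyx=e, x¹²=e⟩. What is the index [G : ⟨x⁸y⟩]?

First find ord(x⁸y) by computing successive powers:
  (x⁸y)¹ = x⁸y, (x⁸y)² = e.
So |⟨x⁸y⟩| = ord(x⁸y) = 2. With |G| = 24, by Lagrange [G : ⟨x⁸y⟩] = 24/2 = 12.

Answer: 12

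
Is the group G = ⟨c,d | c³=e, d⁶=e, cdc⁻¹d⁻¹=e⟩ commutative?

Each pair of generators commutes: c·d = cd = d·c. Since the generators pairwise commute, every element of G commutes with every other, so G is abelian.

Answer: Yes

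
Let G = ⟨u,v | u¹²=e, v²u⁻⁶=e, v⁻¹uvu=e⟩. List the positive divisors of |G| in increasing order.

|G| = 24 = 2³ · 3. By Lagrange's theorem the order of any subgroup divides 24; the divisors of 24 are 1, 2, 3, 4, 6, 8, 12, 24.

Answer: 1, 2, 3, 4, 6, 8, 12, 24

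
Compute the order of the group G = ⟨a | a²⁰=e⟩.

G is generated by a single element, so G is cyclic. The relator gives a²⁰ = e and no smaller power is forced to be e, so the 20 powers {a, e, a², a³, a⁴, a⁵, a⁶, a⁷, a⁸, a⁹, a¹², a¹³, a¹¹, a¹⁰, a¹⁴, a¹⁵, a¹⁶, a¹⁷, a¹⁸, a¹⁹} are distinct. Hence |G| = 20.

Answer: 20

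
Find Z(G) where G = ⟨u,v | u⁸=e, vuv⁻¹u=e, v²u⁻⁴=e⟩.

An element z ∈ Z(G) iff z commutes with every generator.
For example u⁴ is central: (u⁴)·u = u⁵ = u·(u⁴); (u⁴)·v = v⁻¹ = v·(u⁴).
Whereas u ∉ Z(G) since u·v = uv ≠ u³v⁻¹ = v·u.
Checking each of the 16 elements this way gives Z(G) = {e, u⁴}, of order 2.

Answer: {e, u⁴}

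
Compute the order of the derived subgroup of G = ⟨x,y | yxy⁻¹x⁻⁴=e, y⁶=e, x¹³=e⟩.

G' = [G, G] is generated by all commutators. The generator-pair commutators are: [x, y] = x¹⁰.
The subgroup they normally generate is {e, x, x², x³, x⁴, x⁵, x⁶, x⁷, x⁸, x⁹, x¹⁰, x¹¹, x¹²}, of order 13.
Check: |G/G'| = 78/13 = 6 is the order of the abelianisation.

Answer: 13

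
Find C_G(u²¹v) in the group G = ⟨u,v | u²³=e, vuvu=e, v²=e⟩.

⟨u²¹v⟩ ⊆ C_G(u²¹v) since powers of u²¹v commute with u²¹v; so |C_G(u²¹v)| ≥ |⟨u²¹v⟩| = 2.
By orbit–stabilizer, |C_G(u²¹v)| = |G| / |conj. class of u²¹v| = 46 / 23 = 2.
The 2 elements commuting with u²¹v are {e, u²¹v}.

Answer: {e, u²¹v}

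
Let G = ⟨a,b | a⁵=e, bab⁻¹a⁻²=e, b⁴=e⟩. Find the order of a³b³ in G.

Compute successive powers until reaching e:
  (a³b³)¹ = a³b³, (a³b³)² = a²b², (a³b³)³ = a⁴b, (a³b³)⁴ = e.
The smallest positive k with (a³b³)ᵏ = e is 4.

Answer: 4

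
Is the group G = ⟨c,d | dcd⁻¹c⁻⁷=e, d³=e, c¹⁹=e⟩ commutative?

c·d = cd but d·c = c⁷d, so c·d ≠ d·c and G is not abelian.

Answer: No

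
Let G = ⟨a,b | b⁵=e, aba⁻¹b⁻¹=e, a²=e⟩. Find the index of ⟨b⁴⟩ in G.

First find ord(b⁴) by computing successive powers:
  (b⁴)¹ = b⁴, (b⁴)² = b³, (b⁴)³ = b², (b⁴)⁴ = b, (b⁴)⁵ = e.
So |⟨b⁴⟩| = ord(b⁴) = 5. With |G| = 10, by Lagrange [G : ⟨b⁴⟩] = 10/5 = 2.

Answer: 2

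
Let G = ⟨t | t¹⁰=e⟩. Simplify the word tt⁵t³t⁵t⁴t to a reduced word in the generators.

Multiply left to right, reducing at each step:
  t · t⁵ = t⁶
  (t⁶) · t³ = t⁹
  (t⁹) · t⁵ = t⁴
  (t⁴) · t⁴ = t⁸
  (t⁸) · t = t⁹

Answer: t⁹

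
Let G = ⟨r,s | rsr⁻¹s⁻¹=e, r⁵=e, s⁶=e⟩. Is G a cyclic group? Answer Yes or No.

|G| = 30. The element rs has order 30 (its powers give 30 distinct elements), so ⟨rs⟩ = G and G is cyclic.

Answer: Yes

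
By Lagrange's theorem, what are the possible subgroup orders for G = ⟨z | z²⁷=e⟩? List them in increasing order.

|G| = 27 = 3³. By Lagrange's theorem the order of any subgroup divides 27; the divisors of 27 are 1, 3, 9, 27.

Answer: 1, 3, 9, 27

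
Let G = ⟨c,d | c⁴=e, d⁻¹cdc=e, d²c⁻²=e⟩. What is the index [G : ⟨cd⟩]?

First find ord(cd) by computing successive powers:
  (cd)¹ = cd, (cd)² = c², (cd)³ = cd⁻¹, (cd)⁴ = e.
So |⟨cd⟩| = ord(cd) = 4. With |G| = 8, by Lagrange [G : ⟨cd⟩] = 8/4 = 2.

Answer: 2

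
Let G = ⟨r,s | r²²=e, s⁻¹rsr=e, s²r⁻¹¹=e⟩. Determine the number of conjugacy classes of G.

The conjugacy classes (representative and size) are:
  [e] (size 1), [r²¹] (size 2), [r²] (size 2), [r³] (size 2), [r¹⁸] (size 2), [r¹⁷] (size 2), [r⁶] (size 2), [r⁷] (size 2), [r⁸] (size 2), [r¹³] (size 2), [r¹²] (size 2), [r¹¹] (size 1), [r¹⁰s] (size 11), [r⁷s] (size 11).
Class equation: 1 + 2 + 2 + 2 + 2 + 2 + 2 + 2 + 2 + 2 + 2 + 1 + 11 + 11 = 44 = |G|. So G has 14 conjugacy classes.

Answer: 14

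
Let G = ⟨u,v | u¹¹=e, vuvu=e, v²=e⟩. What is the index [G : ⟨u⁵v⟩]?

First find ord(u⁵v) by computing successive powers:
  (u⁵v)¹ = u⁵v, (u⁵v)² = e.
So |⟨u⁵v⟩| = ord(u⁵v) = 2. With |G| = 22, by Lagrange [G : ⟨u⁵v⟩] = 22/2 = 11.

Answer: 11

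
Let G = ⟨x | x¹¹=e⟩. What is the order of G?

G is generated by a single element, so G is cyclic. The relator gives x¹¹ = e and no smaller power is forced to be e, so the 11 powers {e, x, x², x³, x⁴, x⁵, x⁶, x⁷, x⁸, x⁹, x¹⁰} are distinct. Hence |G| = 11.

Answer: 11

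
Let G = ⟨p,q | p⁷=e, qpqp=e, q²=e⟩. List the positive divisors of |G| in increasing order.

|G| = 14 = 2 · 7. By Lagrange's theorem the order of any subgroup divides 14; the divisors of 14 are 1, 2, 7, 14.

Answer: 1, 2, 7, 14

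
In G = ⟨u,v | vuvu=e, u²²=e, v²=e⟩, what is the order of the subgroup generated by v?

|⟨v⟩| equals the order of v. Compute successive powers until reaching e:
  v¹ = v, v² = e.
The smallest positive k with vᵏ = e is 2, so |⟨v⟩| = 2.

Answer: 2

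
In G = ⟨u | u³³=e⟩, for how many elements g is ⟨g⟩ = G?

G is cyclic of order 33. An element generates G iff its order is 33, and a cyclic group of order 33 has exactly φ(33) = 20 such elements.

Answer: 20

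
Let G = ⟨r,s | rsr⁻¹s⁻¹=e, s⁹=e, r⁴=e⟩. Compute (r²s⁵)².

Compute successive powers of (r²s⁵), reducing at each step:
  (r²s⁵)²: (r²s⁵) · r² = s⁵;   (s⁵) · s⁵ = s

Answer: s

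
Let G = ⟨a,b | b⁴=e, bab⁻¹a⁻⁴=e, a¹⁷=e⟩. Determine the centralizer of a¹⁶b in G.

⟨a¹⁶b⟩ ⊆ C_G(a¹⁶b) since powers of a¹⁶b commute with a¹⁶b; so |C_G(a¹⁶b)| ≥ |⟨a¹⁶b⟩| = 4.
By orbit–stabilizer, |C_G(a¹⁶b)| = |G| / |conj. class of a¹⁶b| = 68 / 17 = 4.
The 4 elements commuting with a¹⁶b are {e, a¹²b², a¹⁶b, a¹³b³}.

Answer: {e, a¹²b², a¹⁶b, a¹³b³}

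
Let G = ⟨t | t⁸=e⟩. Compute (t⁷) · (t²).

Compute (t⁷) · (t²) by multiplying left to right and reducing via the relations at each step:
  (t⁷) · t² = t

Answer: t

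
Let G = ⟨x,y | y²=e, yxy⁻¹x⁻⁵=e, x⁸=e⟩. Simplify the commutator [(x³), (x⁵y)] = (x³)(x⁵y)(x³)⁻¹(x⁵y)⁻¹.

[(x³), (x⁵y)] = (x³)·(x⁵y)·(x³)⁻¹·(x⁵y)⁻¹.
  (x³) · (x⁵y) = y
  y · (x⁵) = xy
  (xy) · (x⁷y) = x⁴

Answer: x⁴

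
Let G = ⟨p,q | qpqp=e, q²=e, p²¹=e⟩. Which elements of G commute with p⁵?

⟨p⁵⟩ ⊆ C_G(p⁵) since powers of p⁵ commute with p⁵; so |C_G(p⁵)| ≥ |⟨p⁵⟩| = 21.
By orbit–stabilizer, |C_G(p⁵)| = |G| / |conj. class of p⁵| = 42 / 2 = 21.
The 21 elements commuting with p⁵ are {e, p, p², p³, p⁴, p⁵, p⁶, p⁷, p⁸, p⁹, p¹⁰, p¹¹, p¹², p¹³, p¹⁴, p¹⁵, p¹⁶, p¹⁷, p¹⁸, p¹⁹, p²⁰}.

Answer: {e, p, p², p³, p⁴, p⁵, p⁶, p⁷, p⁸, p⁹, p¹⁰, p¹¹, p¹², p¹³, p¹⁴, p¹⁵, p¹⁶, p¹⁷, p¹⁸, p¹⁹, p²⁰}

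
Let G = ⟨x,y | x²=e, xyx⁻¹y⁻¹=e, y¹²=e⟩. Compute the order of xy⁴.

Compute successive powers until reaching e:
  (xy⁴)¹ = xy⁴, (xy⁴)² = y⁸, (xy⁴)³ = x, (xy⁴)⁴ = y⁴, (xy⁴)⁵ = xy⁸, (xy⁴)⁶ = e.
The smallest positive k with (xy⁴)ᵏ = e is 6.

Answer: 6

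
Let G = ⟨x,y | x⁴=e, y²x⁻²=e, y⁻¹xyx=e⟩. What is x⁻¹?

The order of x is 4 (smallest k with xᵏ = e), so x⁻¹ = x³ = x³.
Check: x · (x³) → x · x³ = e, giving e as required.

Answer: x³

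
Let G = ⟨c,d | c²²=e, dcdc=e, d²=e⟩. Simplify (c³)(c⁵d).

Compute (c³) · (c⁵d) by multiplying left to right and reducing via the relations at each step:
  (c³) · c⁵ = c⁸
  (c⁸) · d = c⁸d

Answer: c⁸d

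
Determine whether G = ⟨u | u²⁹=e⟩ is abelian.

G has a single generator, so G is cyclic and hence abelian.

Answer: Yes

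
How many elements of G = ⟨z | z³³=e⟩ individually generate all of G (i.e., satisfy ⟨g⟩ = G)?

G is cyclic of order 33. An element generates G iff its order is 33, and a cyclic group of order 33 has exactly φ(33) = 20 such elements.

Answer: 20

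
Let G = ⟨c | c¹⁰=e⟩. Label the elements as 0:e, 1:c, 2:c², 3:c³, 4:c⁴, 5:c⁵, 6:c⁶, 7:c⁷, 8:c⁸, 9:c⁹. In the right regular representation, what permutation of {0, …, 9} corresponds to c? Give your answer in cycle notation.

(0 1 2 3 4 5 6 7 8 9)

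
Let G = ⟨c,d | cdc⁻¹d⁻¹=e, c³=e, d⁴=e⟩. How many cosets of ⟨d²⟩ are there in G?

First find ord(d²) by computing successive powers:
  (d²)¹ = d², (d²)² = e.
So |⟨d²⟩| = ord(d²) = 2. With |G| = 12, by Lagrange [G : ⟨d²⟩] = 12/2 = 6.

Answer: 6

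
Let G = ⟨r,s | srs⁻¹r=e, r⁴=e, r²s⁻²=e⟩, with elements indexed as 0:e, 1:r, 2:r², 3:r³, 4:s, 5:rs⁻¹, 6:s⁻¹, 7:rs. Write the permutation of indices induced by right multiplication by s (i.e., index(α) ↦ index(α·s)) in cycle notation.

(0 4 2 6)(1 7 3 5)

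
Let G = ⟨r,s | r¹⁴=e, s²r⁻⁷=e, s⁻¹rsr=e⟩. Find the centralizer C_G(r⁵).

⟨r⁵⟩ ⊆ C_G(r⁵) since powers of r⁵ commute with r⁵; so |C_G(r⁵)| ≥ |⟨r⁵⟩| = 14.
By orbit–stabilizer, |C_G(r⁵)| = |G| / |conj. class of r⁵| = 28 / 2 = 14.
The 14 elements commuting with r⁵ are {e, r, r², r³, r⁴, r⁵, r⁶, r⁷, r⁸, r⁹, r¹⁰, r¹¹, r¹², r¹³}.

Answer: {e, r, r², r³, r⁴, r⁵, r⁶, r⁷, r⁸, r⁹, r¹⁰, r¹¹, r¹², r¹³}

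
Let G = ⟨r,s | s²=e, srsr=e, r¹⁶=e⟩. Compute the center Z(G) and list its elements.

An element z ∈ Z(G) iff z commutes with every generator.
For example r⁸ is central: (r⁸)·r = r⁹ = r·(r⁸); (r⁸)·s = r⁸s = s·(r⁸).
Whereas r ∉ Z(G) since r·s = rs ≠ r¹⁵s = s·r.
Checking each of the 32 elements this way gives Z(G) = {e, r⁸}, of order 2.

Answer: {e, r⁸}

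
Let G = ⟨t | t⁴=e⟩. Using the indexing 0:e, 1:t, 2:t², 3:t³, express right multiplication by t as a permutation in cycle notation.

(0 1 2 3)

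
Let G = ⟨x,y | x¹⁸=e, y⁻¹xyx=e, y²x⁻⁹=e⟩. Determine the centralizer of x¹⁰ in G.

⟨x¹⁰⟩ ⊆ C_G(x¹⁰) since powers of x¹⁰ commute with x¹⁰; so |C_G(x¹⁰)| ≥ |⟨x¹⁰⟩| = 9.
By orbit–stabilizer, |C_G(x¹⁰)| = |G| / |conj. class of x¹⁰| = 36 / 2 = 18.
The 18 elements commuting with x¹⁰ are {e, x, x², x³, x⁴, x⁵, x⁶, x⁷, x⁸, x⁹, x¹⁰, x¹¹, x¹², x¹³, x¹⁴, x¹⁵, x¹⁶, x¹⁷}.

Answer: {e, x, x², x³, x⁴, x⁵, x⁶, x⁷, x⁸, x⁹, x¹⁰, x¹¹, x¹², x¹³, x¹⁴, x¹⁵, x¹⁶, x¹⁷}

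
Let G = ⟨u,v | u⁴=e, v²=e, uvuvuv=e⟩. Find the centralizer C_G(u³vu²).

⟨u³vu²⟩ ⊆ C_G(u³vu²) since powers of u³vu² commute with u³vu²; so |C_G(u³vu²)| ≥ |⟨u³vu²⟩| = 3.
By orbit–stabilizer, |C_G(u³vu²)| = |G| / |conj. class of u³vu²| = 24 / 8 = 3.
The 3 elements commuting with u³vu² are {e, u²vu, u³vu²}.

Answer: {e, u²vu, u³vu²}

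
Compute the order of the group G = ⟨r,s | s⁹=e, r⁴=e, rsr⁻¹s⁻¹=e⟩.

Enumerate words in the generators, reducing via the relations: the distinct elements are
  {e, r, s, rs, r², r³, s², s³, s⁴, s⁵, s⁶, s⁷, s⁸, rs², rs³, rs⁴, rs⁵, rs⁶, rs⁷, rs⁸, r²s, r³s, r²s², r²s³, r²s⁴, r²s⁵, r²s⁶, r²s⁷, r²s⁸, r³s², r³s³, r³s⁴, r³s⁵, r³s⁶, r³s⁷, r³s⁸}.
No further products give new elements, so |G| = 36.

Answer: 36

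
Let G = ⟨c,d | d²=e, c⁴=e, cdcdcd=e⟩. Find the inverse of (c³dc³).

The order of (c³dc³) is 4 (smallest k with (c³dc³)ᵏ = e), so (c³dc³)⁻¹ = (c³dc³)³ = cdc.
Check: (c³dc³) · (cdc) → (c³dc³) · c = c³d;   (c³d) · d = c³;   (c³) · c = e, giving e as required.

Answer: cdc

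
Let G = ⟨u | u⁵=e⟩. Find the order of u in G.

Compute successive powers until reaching e:
  u¹ = u, u² = u², u³ = u³, u⁴ = u⁴, u⁵ = e.
The smallest positive k with uᵏ = e is 5.

Answer: 5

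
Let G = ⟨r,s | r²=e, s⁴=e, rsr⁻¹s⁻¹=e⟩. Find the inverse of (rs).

The order of (rs) is 4 (smallest k with (rs)ᵏ = e), so (rs)⁻¹ = (rs)³ = rs³.
Check: (rs) · (rs³) → (rs) · r = s;   s · s³ = e, giving e as required.

Answer: rs³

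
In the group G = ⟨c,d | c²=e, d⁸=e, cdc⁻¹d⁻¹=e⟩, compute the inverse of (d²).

The order of (d²) is 4 (smallest k with (d²)ᵏ = e), so (d²)⁻¹ = (d²)³ = d⁶.
Check: (d²) · (d⁶) → (d²) · d⁶ = e, giving e as required.

Answer: d⁶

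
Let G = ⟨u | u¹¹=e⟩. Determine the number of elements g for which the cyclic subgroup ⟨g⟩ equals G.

G is cyclic of order 11. An element generates G iff its order is 11, and a cyclic group of order 11 has exactly φ(11) = 10 such elements.

Answer: 10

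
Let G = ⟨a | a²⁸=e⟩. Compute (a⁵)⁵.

Compute successive powers of (a⁵), reducing at each step:
  (a⁵)²: (a⁵) · a⁵ = a¹⁰
  (a⁵)³: (a¹⁰) · a⁵ = a¹⁵
  (a⁵)⁴: (a¹⁵) · a⁵ = a²⁰
  (a⁵)⁵: (a²⁰) · a⁵ = a²⁵

Answer: a²⁵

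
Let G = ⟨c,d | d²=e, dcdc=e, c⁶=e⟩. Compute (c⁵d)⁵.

Compute successive powers of (c⁵d), reducing at each step:
  (c⁵d)²: (c⁵d) · c⁵ = d;   d · d = e
  (c⁵d)³: e · c⁵ = c⁵;   (c⁵) · d = c⁵d
  (c⁵d)⁴: (c⁵d) · c⁵ = d;   d · d = e
  (c⁵d)⁵: e · c⁵ = c⁵;   (c⁵) · d = c⁵d

Answer: c⁵d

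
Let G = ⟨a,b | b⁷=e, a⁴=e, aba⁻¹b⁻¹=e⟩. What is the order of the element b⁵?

Compute successive powers until reaching e:
  (b⁵)¹ = b⁵, (b⁵)² = b³, (b⁵)³ = b, (b⁵)⁴ = b⁶, (b⁵)⁵ = b⁴, (b⁵)⁶ = b², (b⁵)⁷ = e.
The smallest positive k with (b⁵)ᵏ = e is 7.

Answer: 7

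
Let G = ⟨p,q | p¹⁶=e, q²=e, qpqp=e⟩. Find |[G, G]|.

G' = [G, G] is generated by all commutators. The generator-pair commutators are: [p, q] = p².
The subgroup they normally generate is {e, p², p⁴, p⁶, p⁸, p¹⁰, p¹², p¹⁴}, of order 8.
Check: |G/G'| = 32/8 = 4 is the order of the abelianisation.

Answer: 8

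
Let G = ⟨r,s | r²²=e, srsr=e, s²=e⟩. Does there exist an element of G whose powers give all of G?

Every cyclic group is abelian. But r·s = rs while s·r = r²¹s, so r·s ≠ s·r and G is not abelian. Hence G is not cyclic.

Answer: No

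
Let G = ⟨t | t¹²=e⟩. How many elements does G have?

G is generated by a single element, so G is cyclic. The relator gives t¹² = e and no smaller power is forced to be e, so the 12 powers {e, t, t², t³, t⁴, t⁵, t⁶, t⁷, t⁸, t⁹, t¹¹, t¹⁰} are distinct. Hence |G| = 12.

Answer: 12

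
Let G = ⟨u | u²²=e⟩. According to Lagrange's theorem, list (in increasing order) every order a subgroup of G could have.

|G| = 22 = 2 · 11. By Lagrange's theorem the order of any subgroup divides 22; the divisors of 22 are 1, 2, 11, 22.

Answer: 1, 2, 11, 22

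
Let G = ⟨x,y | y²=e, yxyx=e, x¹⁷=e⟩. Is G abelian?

x·y = xy but y·x = x¹⁶y, so x·y ≠ y·x and G is not abelian.

Answer: No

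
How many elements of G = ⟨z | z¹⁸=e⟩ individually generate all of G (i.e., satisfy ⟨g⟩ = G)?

G is cyclic of order 18. An element generates G iff its order is 18, and a cyclic group of order 18 has exactly φ(18) = 6 such elements.

Answer: 6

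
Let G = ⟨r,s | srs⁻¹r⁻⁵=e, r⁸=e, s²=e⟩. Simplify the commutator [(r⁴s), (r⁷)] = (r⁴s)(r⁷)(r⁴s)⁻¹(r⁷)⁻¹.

[(r⁴s), (r⁷)] = (r⁴s)·(r⁷)·(r⁴s)⁻¹·(r⁷)⁻¹.
  (r⁴s) · (r⁷) = r⁷s
  (r⁷s) · (r⁴s) = r³
  (r³) · r = r⁴

Answer: r⁴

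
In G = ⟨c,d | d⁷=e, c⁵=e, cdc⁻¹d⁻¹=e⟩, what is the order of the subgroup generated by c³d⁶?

|⟨c³d⁶⟩| equals the order of c³d⁶. Compute successive powers until reaching e:
  (c³d⁶)¹ = c³d⁶, (c³d⁶)² = cd⁵, (c³d⁶)³ = c⁴d⁴, (c³d⁶)⁴ = c²d³, (c³d⁶)⁵ = d², (c³d⁶)⁶ = c³d, (c³d⁶)⁷ = c, (c³d⁶)⁸ = c⁴d⁶, (c³d⁶)⁹ = c²d⁵, (c³d⁶)¹⁰ = d⁴, (c³d⁶)¹¹ = c³d³, (c³d⁶)¹² = cd², (c³d⁶)¹³ = c⁴d, (c³d⁶)¹⁴ = c², (c³d⁶)¹⁵ = d⁶, (c³d⁶)¹⁶ = c³d⁵, (c³d⁶)¹⁷ = cd⁴, (c³d⁶)¹⁸ = c⁴d³, (c³d⁶)¹⁹ = c²d², (c³d⁶)²⁰ = d, (c³d⁶)²¹ = c³, (c³d⁶)²² = cd⁶, (c³d⁶)²³ = c⁴d⁵, (c³d⁶)²⁴ = c²d⁴, (c³d⁶)²⁵ = d³, (c³d⁶)²⁶ = c³d², (c³d⁶)²⁷ = cd, (c³d⁶)²⁸ = c⁴, (c³d⁶)²⁹ = c²d⁶, (c³d⁶)³⁰ = d⁵, (c³d⁶)³¹ = c³d⁴, (c³d⁶)³² = cd³, (c³d⁶)³³ = c⁴d², (c³d⁶)³⁴ = c²d, (c³d⁶)³⁵ = e.
The smallest positive k with (c³d⁶)ᵏ = e is 35, so |⟨c³d⁶⟩| = 35.

Answer: 35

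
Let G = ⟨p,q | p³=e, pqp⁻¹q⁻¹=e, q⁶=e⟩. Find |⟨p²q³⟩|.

|⟨p²q³⟩| equals the order of p²q³. Compute successive powers until reaching e:
  (p²q³)¹ = p²q³, (p²q³)² = p, (p²q³)³ = q³, (p²q³)⁴ = p², (p²q³)⁵ = pq³, (p²q³)⁶ = e.
The smallest positive k with (p²q³)ᵏ = e is 6, so |⟨p²q³⟩| = 6.

Answer: 6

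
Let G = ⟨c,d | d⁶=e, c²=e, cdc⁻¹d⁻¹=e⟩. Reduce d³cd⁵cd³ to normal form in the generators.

Multiply left to right, reducing at each step:
  (d³) · c = cd³
  (cd³) · d⁵ = cd²
  (cd²) · c = d²
  (d²) · d³ = d⁵

Answer: d⁵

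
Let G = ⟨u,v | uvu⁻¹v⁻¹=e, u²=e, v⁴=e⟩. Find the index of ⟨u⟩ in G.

First find ord(u) by computing successive powers:
  u¹ = u, u² = e.
So |⟨u⟩| = ord(u) = 2. With |G| = 8, by Lagrange [G : ⟨u⟩] = 8/2 = 4.

Answer: 4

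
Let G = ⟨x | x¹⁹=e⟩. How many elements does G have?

G is generated by a single element, so G is cyclic. The relator gives x¹⁹ = e and no smaller power is forced to be e, so the 19 powers {e, x, x², x³, x⁴, x⁵, x⁶, x⁷, x⁸, x⁹, x¹², x¹³, x¹¹, x¹⁰, x¹⁴, x¹⁵, x¹⁶, x¹⁷, x¹⁸} are distinct. Hence |G| = 19.

Answer: 19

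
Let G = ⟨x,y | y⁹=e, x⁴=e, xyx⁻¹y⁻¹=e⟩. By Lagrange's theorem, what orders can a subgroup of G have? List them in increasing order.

|G| = 36 = 2² · 3². By Lagrange's theorem the order of any subgroup divides 36; the divisors of 36 are 1, 2, 3, 4, 6, 9, 12, 18, 36.

Answer: 1, 2, 3, 4, 6, 9, 12, 18, 36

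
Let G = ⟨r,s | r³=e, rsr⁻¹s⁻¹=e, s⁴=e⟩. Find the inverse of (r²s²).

The order of (r²s²) is 6 (smallest k with (r²s²)ᵏ = e), so (r²s²)⁻¹ = (r²s²)⁵ = rs².
Check: (r²s²) · (rs²) → (r²s²) · r = s²;   (s²) · s² = e, giving e as required.

Answer: rs²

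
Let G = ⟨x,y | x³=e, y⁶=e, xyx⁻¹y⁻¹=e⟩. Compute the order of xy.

Compute successive powers until reaching e:
  (xy)¹ = xy, (xy)² = x²y², (xy)³ = y³, (xy)⁴ = xy⁴, (xy)⁵ = x²y⁵, (xy)⁶ = e.
The smallest positive k with (xy)ᵏ = e is 6.

Answer: 6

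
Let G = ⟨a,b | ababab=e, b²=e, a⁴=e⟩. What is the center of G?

An element z ∈ Z(G) iff z commutes with every generator.
For example e is central: e·a = a = a·e; e·b = b = b·e.
Whereas a ∉ Z(G) since a·b = ab ≠ ba = b·a.
Checking each of the 24 elements this way gives Z(G) = {e}, of order 1.

Answer: {e}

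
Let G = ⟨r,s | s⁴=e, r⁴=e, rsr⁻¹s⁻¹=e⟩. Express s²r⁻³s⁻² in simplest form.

Multiply left to right, reducing at each step:
  (s²) · r⁻³ = rs²
  (rs²) · s⁻² = r

Answer: r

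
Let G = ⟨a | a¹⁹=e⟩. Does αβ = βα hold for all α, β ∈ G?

G has a single generator, so G is cyclic and hence abelian.

Answer: Yes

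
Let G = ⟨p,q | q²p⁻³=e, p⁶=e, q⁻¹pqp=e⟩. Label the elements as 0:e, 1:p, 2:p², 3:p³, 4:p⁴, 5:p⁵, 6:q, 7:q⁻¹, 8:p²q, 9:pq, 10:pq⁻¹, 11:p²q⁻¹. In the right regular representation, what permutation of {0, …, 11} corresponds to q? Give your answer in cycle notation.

(0 6 3 7)(1 9 4 10)(2 8 5 11)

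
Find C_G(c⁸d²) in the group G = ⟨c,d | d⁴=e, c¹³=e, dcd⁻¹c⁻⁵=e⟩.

⟨c⁸d²⟩ ⊆ C_G(c⁸d²) since powers of c⁸d² commute with c⁸d²; so |C_G(c⁸d²)| ≥ |⟨c⁸d²⟩| = 2.
By orbit–stabilizer, |C_G(c⁸d²)| = |G| / |conj. class of c⁸d²| = 52 / 13 = 4.
The 4 elements commuting with c⁸d² are {e, c¹⁰d, c⁸d², c¹¹d³}.

Answer: {e, c¹⁰d, c⁸d², c¹¹d³}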